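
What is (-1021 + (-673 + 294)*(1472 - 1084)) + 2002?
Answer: -146071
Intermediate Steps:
(-1021 + (-673 + 294)*(1472 - 1084)) + 2002 = (-1021 - 379*388) + 2002 = (-1021 - 147052) + 2002 = -148073 + 2002 = -146071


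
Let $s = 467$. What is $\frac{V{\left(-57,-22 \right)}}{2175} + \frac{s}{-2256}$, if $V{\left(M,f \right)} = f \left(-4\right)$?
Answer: $- \frac{272399}{1635600} \approx -0.16654$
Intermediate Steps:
$V{\left(M,f \right)} = - 4 f$
$\frac{V{\left(-57,-22 \right)}}{2175} + \frac{s}{-2256} = \frac{\left(-4\right) \left(-22\right)}{2175} + \frac{467}{-2256} = 88 \cdot \frac{1}{2175} + 467 \left(- \frac{1}{2256}\right) = \frac{88}{2175} - \frac{467}{2256} = - \frac{272399}{1635600}$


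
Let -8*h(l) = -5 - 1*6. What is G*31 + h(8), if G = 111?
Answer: 27539/8 ≈ 3442.4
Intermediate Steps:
h(l) = 11/8 (h(l) = -(-5 - 1*6)/8 = -(-5 - 6)/8 = -1/8*(-11) = 11/8)
G*31 + h(8) = 111*31 + 11/8 = 3441 + 11/8 = 27539/8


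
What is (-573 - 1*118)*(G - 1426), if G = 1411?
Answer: 10365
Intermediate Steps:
(-573 - 1*118)*(G - 1426) = (-573 - 1*118)*(1411 - 1426) = (-573 - 118)*(-15) = -691*(-15) = 10365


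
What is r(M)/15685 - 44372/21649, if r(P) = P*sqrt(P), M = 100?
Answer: -134865164/67912913 ≈ -1.9859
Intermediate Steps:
r(P) = P**(3/2)
r(M)/15685 - 44372/21649 = 100**(3/2)/15685 - 44372/21649 = 1000*(1/15685) - 44372*1/21649 = 200/3137 - 44372/21649 = -134865164/67912913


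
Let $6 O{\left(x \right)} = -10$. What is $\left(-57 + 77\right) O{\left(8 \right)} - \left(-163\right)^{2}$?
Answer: $- \frac{79807}{3} \approx -26602.0$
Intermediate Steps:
$O{\left(x \right)} = - \frac{5}{3}$ ($O{\left(x \right)} = \frac{1}{6} \left(-10\right) = - \frac{5}{3}$)
$\left(-57 + 77\right) O{\left(8 \right)} - \left(-163\right)^{2} = \left(-57 + 77\right) \left(- \frac{5}{3}\right) - \left(-163\right)^{2} = 20 \left(- \frac{5}{3}\right) - 26569 = - \frac{100}{3} - 26569 = - \frac{79807}{3}$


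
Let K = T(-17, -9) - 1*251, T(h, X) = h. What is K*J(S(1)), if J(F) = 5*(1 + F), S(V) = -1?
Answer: 0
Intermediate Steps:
J(F) = 5 + 5*F
K = -268 (K = -17 - 1*251 = -17 - 251 = -268)
K*J(S(1)) = -268*(5 + 5*(-1)) = -268*(5 - 5) = -268*0 = 0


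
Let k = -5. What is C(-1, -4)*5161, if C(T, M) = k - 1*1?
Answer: -30966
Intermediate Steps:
C(T, M) = -6 (C(T, M) = -5 - 1*1 = -5 - 1 = -6)
C(-1, -4)*5161 = -6*5161 = -30966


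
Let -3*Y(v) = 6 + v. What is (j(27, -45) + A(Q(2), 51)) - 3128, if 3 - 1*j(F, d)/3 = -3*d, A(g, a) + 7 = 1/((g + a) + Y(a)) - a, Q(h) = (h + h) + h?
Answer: -136115/38 ≈ -3582.0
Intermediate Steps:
Q(h) = 3*h (Q(h) = 2*h + h = 3*h)
Y(v) = -2 - v/3 (Y(v) = -(6 + v)/3 = -2 - v/3)
A(g, a) = -7 + 1/(-2 + g + 2*a/3) - a (A(g, a) = -7 + (1/((g + a) + (-2 - a/3)) - a) = -7 + (1/((a + g) + (-2 - a/3)) - a) = -7 + (1/(-2 + g + 2*a/3) - a) = -7 + 1/(-2 + g + 2*a/3) - a)
j(F, d) = 9 + 9*d (j(F, d) = 9 - (-9)*d = 9 + 9*d)
(j(27, -45) + A(Q(2), 51)) - 3128 = ((9 + 9*(-45)) + (45 - 63*2 - 8*51 - 2*51² - 3*51*3*2)/(-6 + 2*51 + 3*(3*2))) - 3128 = ((9 - 405) + (45 - 21*6 - 408 - 2*2601 - 3*51*6)/(-6 + 102 + 3*6)) - 3128 = (-396 + (45 - 126 - 408 - 5202 - 918)/(-6 + 102 + 18)) - 3128 = (-396 - 6609/114) - 3128 = (-396 + (1/114)*(-6609)) - 3128 = (-396 - 2203/38) - 3128 = -17251/38 - 3128 = -136115/38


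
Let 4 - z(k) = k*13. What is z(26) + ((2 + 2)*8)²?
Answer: 690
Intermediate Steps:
z(k) = 4 - 13*k (z(k) = 4 - k*13 = 4 - 13*k)
z(26) + ((2 + 2)*8)² = (4 - 13*26) + ((2 + 2)*8)² = (4 - 338) + (4*8)² = -334 + 32² = -334 + 1024 = 690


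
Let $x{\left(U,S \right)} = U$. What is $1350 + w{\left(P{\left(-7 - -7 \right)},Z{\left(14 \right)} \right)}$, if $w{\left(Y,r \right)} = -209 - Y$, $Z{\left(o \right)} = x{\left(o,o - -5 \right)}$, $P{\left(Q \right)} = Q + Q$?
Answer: $1141$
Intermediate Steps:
$P{\left(Q \right)} = 2 Q$
$Z{\left(o \right)} = o$
$1350 + w{\left(P{\left(-7 - -7 \right)},Z{\left(14 \right)} \right)} = 1350 - \left(209 + 2 \left(-7 - -7\right)\right) = 1350 - \left(209 + 2 \left(-7 + 7\right)\right) = 1350 - \left(209 + 2 \cdot 0\right) = 1350 - 209 = 1141$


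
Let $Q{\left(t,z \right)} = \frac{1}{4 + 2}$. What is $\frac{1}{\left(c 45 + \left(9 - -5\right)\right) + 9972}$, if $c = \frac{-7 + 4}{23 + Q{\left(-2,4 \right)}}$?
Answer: $\frac{139}{1387244} \approx 0.0001002$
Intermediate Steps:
$Q{\left(t,z \right)} = \frac{1}{6}$
$c = - \frac{18}{139}$ ($c = \frac{-7 + 4}{23 + \frac{1}{6}} = - \frac{3}{\frac{139}{6}} = \left(-3\right) \frac{6}{139} = - \frac{18}{139} \approx -0.1295$)
$\frac{1}{\left(c 45 + \left(9 - -5\right)\right) + 9972} = \frac{1}{\left(\left(- \frac{18}{139}\right) 45 + \left(9 - -5\right)\right) + 9972} = \frac{1}{\left(- \frac{810}{139} + \left(9 + 5\right)\right) + 9972} = \frac{1}{\left(- \frac{810}{139} + 14\right) + 9972} = \frac{1}{\frac{1136}{139} + 9972} = \frac{1}{\frac{1387244}{139}} = \frac{139}{1387244}$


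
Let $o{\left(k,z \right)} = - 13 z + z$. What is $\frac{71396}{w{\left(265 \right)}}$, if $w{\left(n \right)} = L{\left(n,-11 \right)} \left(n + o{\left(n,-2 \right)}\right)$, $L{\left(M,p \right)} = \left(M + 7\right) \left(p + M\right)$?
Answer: $\frac{17849}{4991608} \approx 0.0035758$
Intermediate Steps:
$o{\left(k,z \right)} = - 12 z$
$L{\left(M,p \right)} = \left(7 + M\right) \left(M + p\right)$
$w{\left(n \right)} = \left(24 + n\right) \left(-77 + n^{2} - 4 n\right)$ ($w{\left(n \right)} = \left(n^{2} + 7 n + 7 \left(-11\right) + n \left(-11\right)\right) \left(n - -24\right) = \left(n^{2} + 7 n - 77 - 11 n\right) \left(n + 24\right) = \left(-77 + n^{2} - 4 n\right) \left(24 + n\right) = \left(24 + n\right) \left(-77 + n^{2} - 4 n\right)$)
$\frac{71396}{w{\left(265 \right)}} = \frac{71396}{\left(24 + 265\right) \left(-77 + 265^{2} - 1060\right)} = \frac{71396}{289 \left(-77 + 70225 - 1060\right)} = \frac{71396}{289 \cdot 69088} = \frac{71396}{19966432} = 71396 \cdot \frac{1}{19966432} = \frac{17849}{4991608}$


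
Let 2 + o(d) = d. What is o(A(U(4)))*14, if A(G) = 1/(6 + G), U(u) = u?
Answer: -133/5 ≈ -26.600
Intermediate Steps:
o(d) = -2 + d
o(A(U(4)))*14 = (-2 + 1/(6 + 4))*14 = (-2 + 1/10)*14 = -19/10*14 = -133/5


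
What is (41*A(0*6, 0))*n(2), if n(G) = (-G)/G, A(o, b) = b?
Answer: 0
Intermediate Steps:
n(G) = -1
(41*A(0*6, 0))*n(2) = (41*0)*(-1) = 0*(-1) = 0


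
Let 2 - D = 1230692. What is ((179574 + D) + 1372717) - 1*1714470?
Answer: -1392869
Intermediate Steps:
D = -1230690 (D = 2 - 1*1230692 = 2 - 1230692 = -1230690)
((179574 + D) + 1372717) - 1*1714470 = ((179574 - 1230690) + 1372717) - 1*1714470 = (-1051116 + 1372717) - 1714470 = 321601 - 1714470 = -1392869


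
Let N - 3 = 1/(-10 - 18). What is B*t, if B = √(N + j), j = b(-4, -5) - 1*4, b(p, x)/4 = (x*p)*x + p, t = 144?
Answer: 72*I*√81739/7 ≈ 2940.7*I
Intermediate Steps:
b(p, x) = 4*p + 4*p*x² (b(p, x) = 4*((x*p)*x + p) = 4*((p*x)*x + p) = 4*(p*x² + p) = 4*(p + p*x²) = 4*p + 4*p*x²)
j = -420 (j = 4*(-4)*(1 + (-5)²) - 1*4 = 4*(-4)*(1 + 25) - 4 = 4*(-4)*26 - 4 = -416 - 4 = -420)
N = 83/28 (N = 3 + 1/(-10 - 18) = 3 + 1/(-28) = 3 - 1/28 = 83/28 ≈ 2.9643)
B = I*√81739/14 (B = √(83/28 - 420) = √(-11677/28) = I*√81739/14 ≈ 20.421*I)
B*t = (I*√81739/14)*144 = 72*I*√81739/7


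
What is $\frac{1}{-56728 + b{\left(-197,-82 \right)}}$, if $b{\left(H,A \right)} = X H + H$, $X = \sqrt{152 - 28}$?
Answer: $- \frac{56925}{3235643309} + \frac{394 \sqrt{31}}{3235643309} \approx -1.6915 \cdot 10^{-5}$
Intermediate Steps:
$X = 2 \sqrt{31}$ ($X = \sqrt{124} = 2 \sqrt{31} \approx 11.136$)
$b{\left(H,A \right)} = H + 2 H \sqrt{31}$ ($b{\left(H,A \right)} = 2 \sqrt{31} H + H = 2 H \sqrt{31} + H = H + 2 H \sqrt{31}$)
$\frac{1}{-56728 + b{\left(-197,-82 \right)}} = \frac{1}{-56728 - 197 \left(1 + 2 \sqrt{31}\right)} = \frac{1}{-56728 - \left(197 + 394 \sqrt{31}\right)} = \frac{1}{-56925 - 394 \sqrt{31}}$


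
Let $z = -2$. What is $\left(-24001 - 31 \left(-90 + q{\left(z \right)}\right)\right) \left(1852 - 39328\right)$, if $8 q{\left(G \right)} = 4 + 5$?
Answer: $\frac{1592420823}{2} \approx 7.9621 \cdot 10^{8}$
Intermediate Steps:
$q{\left(G \right)} = \frac{9}{8}$ ($q{\left(G \right)} = \frac{4 + 5}{8} = \frac{1}{8} \cdot 9 = \frac{9}{8}$)
$\left(-24001 - 31 \left(-90 + q{\left(z \right)}\right)\right) \left(1852 - 39328\right) = \left(-24001 - 31 \left(-90 + \frac{9}{8}\right)\right) \left(1852 - 39328\right) = \left(-24001 - - \frac{22041}{8}\right) \left(-37476\right) = \left(-24001 + \frac{22041}{8}\right) \left(-37476\right) = \left(- \frac{169967}{8}\right) \left(-37476\right) = \frac{1592420823}{2}$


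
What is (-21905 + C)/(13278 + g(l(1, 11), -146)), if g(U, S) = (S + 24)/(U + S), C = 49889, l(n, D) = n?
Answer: 507210/240679 ≈ 2.1074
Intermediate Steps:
g(U, S) = (24 + S)/(S + U)
(-21905 + C)/(13278 + g(l(1, 11), -146)) = (-21905 + 49889)/(13278 + (24 - 146)/(-146 + 1)) = 27984/(13278 - 122/(-145)) = 27984/(13278 - 1/145*(-122)) = 27984/(13278 + 122/145) = 27984/(1925432/145) = 27984*(145/1925432) = 507210/240679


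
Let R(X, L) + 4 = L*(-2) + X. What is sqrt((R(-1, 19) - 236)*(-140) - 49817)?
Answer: I*sqrt(10757) ≈ 103.72*I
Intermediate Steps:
R(X, L) = -4 + X - 2*L (R(X, L) = -4 + (L*(-2) + X) = -4 + (-2*L + X) = -4 + (X - 2*L) = -4 + X - 2*L)
sqrt((R(-1, 19) - 236)*(-140) - 49817) = sqrt(((-4 - 1 - 2*19) - 236)*(-140) - 49817) = sqrt(((-4 - 1 - 38) - 236)*(-140) - 49817) = sqrt((-43 - 236)*(-140) - 49817) = sqrt(-279*(-140) - 49817) = sqrt(39060 - 49817) = sqrt(-10757) = I*sqrt(10757)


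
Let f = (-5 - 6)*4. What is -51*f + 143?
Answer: 2387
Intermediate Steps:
f = -44 (f = -11*4 = -44)
-51*f + 143 = -51*(-44) + 143 = 2244 + 143 = 2387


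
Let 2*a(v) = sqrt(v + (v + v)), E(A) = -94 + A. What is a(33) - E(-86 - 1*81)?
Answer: 261 + 3*sqrt(11)/2 ≈ 265.98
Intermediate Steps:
a(v) = sqrt(3)*sqrt(v)/2 (a(v) = sqrt(v + (v + v))/2 = sqrt(v + 2*v)/2 = sqrt(3*v)/2 = (sqrt(3)*sqrt(v))/2 = sqrt(3)*sqrt(v)/2)
a(33) - E(-86 - 1*81) = sqrt(3)*sqrt(33)/2 - (-94 + (-86 - 1*81)) = 3*sqrt(11)/2 - (-94 + (-86 - 81)) = 3*sqrt(11)/2 - (-94 - 167) = 3*sqrt(11)/2 - 1*(-261) = 3*sqrt(11)/2 + 261 = 261 + 3*sqrt(11)/2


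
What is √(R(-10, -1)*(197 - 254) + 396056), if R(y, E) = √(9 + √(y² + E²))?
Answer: √(396056 - 57*√(9 + √101)) ≈ 629.13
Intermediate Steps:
R(y, E) = √(9 + √(E² + y²))
√(R(-10, -1)*(197 - 254) + 396056) = √(√(9 + √((-1)² + (-10)²))*(197 - 254) + 396056) = √(√(9 + √(1 + 100))*(-57) + 396056) = √(√(9 + √101)*(-57) + 396056) = √(-57*√(9 + √101) + 396056) = √(396056 - 57*√(9 + √101))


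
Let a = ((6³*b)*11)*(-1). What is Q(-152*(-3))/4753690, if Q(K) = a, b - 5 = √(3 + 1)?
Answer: -8316/2376845 ≈ -0.0034988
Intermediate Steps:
b = 7 (b = 5 + √(3 + 1) = 5 + √4 = 5 + 2 = 7)
a = -16632 (a = ((6³*7)*11)*(-1) = ((216*7)*11)*(-1) = (1512*11)*(-1) = 16632*(-1) = -16632)
Q(K) = -16632
Q(-152*(-3))/4753690 = -16632/4753690 = -16632*1/4753690 = -8316/2376845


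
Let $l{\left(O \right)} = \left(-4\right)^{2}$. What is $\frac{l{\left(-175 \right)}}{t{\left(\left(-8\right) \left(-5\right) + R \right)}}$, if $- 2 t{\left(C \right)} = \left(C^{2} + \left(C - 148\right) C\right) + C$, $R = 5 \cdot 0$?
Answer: $\frac{4}{335} \approx 0.01194$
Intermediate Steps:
$l{\left(O \right)} = 16$
$R = 0$
$t{\left(C \right)} = - \frac{C}{2} - \frac{C^{2}}{2} - \frac{C \left(-148 + C\right)}{2}$ ($t{\left(C \right)} = - \frac{\left(C^{2} + \left(C - 148\right) C\right) + C}{2} = - \frac{\left(C^{2} + \left(-148 + C\right) C\right) + C}{2} = - \frac{\left(C^{2} + C \left(-148 + C\right)\right) + C}{2} = - \frac{C + C^{2} + C \left(-148 + C\right)}{2} = - \frac{C}{2} - \frac{C^{2}}{2} - \frac{C \left(-148 + C\right)}{2}$)
$\frac{l{\left(-175 \right)}}{t{\left(\left(-8\right) \left(-5\right) + R \right)}} = \frac{16}{\frac{1}{2} \left(\left(-8\right) \left(-5\right) + 0\right) \left(147 - 2 \left(\left(-8\right) \left(-5\right) + 0\right)\right)} = \frac{16}{\frac{1}{2} \left(40 + 0\right) \left(147 - 2 \left(40 + 0\right)\right)} = \frac{16}{\frac{1}{2} \cdot 40 \left(147 - 80\right)} = \frac{16}{\frac{1}{2} \cdot 40 \cdot 67} = \frac{16}{1340} = 16 \cdot \frac{1}{1340} = \frac{4}{335}$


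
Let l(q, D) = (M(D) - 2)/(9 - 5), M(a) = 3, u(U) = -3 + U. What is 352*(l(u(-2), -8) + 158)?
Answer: 55704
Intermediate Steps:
l(q, D) = ¼ (l(q, D) = (3 - 2)/(9 - 5) = 1/4 = 1*(¼) = ¼)
352*(l(u(-2), -8) + 158) = 352*(¼ + 158) = 352*(633/4) = 55704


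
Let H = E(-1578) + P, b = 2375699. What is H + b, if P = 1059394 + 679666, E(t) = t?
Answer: 4113181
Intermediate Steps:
P = 1739060
H = 1737482 (H = -1578 + 1739060 = 1737482)
H + b = 1737482 + 2375699 = 4113181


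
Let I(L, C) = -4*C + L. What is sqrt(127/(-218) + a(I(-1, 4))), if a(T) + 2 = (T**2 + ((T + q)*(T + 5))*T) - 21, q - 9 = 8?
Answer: 3*sqrt(1401522)/218 ≈ 16.292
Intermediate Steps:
q = 17 (q = 9 + 8 = 17)
I(L, C) = L - 4*C
a(T) = -23 + T**2 + T*(5 + T)*(17 + T) (a(T) = -2 + ((T**2 + ((T + 17)*(T + 5))*T) - 21) = -2 + ((T**2 + ((17 + T)*(5 + T))*T) - 21) = -2 + ((T**2 + ((5 + T)*(17 + T))*T) - 21) = -2 + ((T**2 + T*(5 + T)*(17 + T)) - 21) = -2 + (-21 + T**2 + T*(5 + T)*(17 + T)) = -23 + T**2 + T*(5 + T)*(17 + T))
sqrt(127/(-218) + a(I(-1, 4))) = sqrt(127/(-218) + (-23 + (-1 - 4*4)**3 + 23*(-1 - 4*4)**2 + 85*(-1 - 4*4))) = sqrt(127*(-1/218) + (-23 + (-1 - 16)**3 + 23*(-1 - 16)**2 + 85*(-1 - 16))) = sqrt(-127/218 + (-23 + (-17)**3 + 23*(-17)**2 + 85*(-17))) = sqrt(-127/218 + (-23 - 4913 + 23*289 - 1445)) = sqrt(-127/218 + (-23 - 4913 + 6647 - 1445)) = sqrt(-127/218 + 266) = sqrt(57861/218) = 3*sqrt(1401522)/218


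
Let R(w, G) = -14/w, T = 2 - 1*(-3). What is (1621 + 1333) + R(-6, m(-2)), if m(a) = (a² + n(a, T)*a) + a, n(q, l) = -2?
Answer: 8869/3 ≈ 2956.3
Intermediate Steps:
T = 5 (T = 2 + 3 = 5)
m(a) = a² - a (m(a) = (a² - 2*a) + a = a² - a)
(1621 + 1333) + R(-6, m(-2)) = (1621 + 1333) - 14/(-6) = 2954 - 14*(-⅙) = 2954 + 7/3 = 8869/3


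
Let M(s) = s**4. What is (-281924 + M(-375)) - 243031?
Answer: 19774865670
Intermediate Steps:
(-281924 + M(-375)) - 243031 = (-281924 + (-375)**4) - 243031 = (-281924 + 19775390625) - 243031 = 19775108701 - 243031 = 19774865670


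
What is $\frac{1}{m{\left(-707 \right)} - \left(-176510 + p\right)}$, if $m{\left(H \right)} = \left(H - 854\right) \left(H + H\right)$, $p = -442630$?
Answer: $\frac{1}{2826394} \approx 3.5381 \cdot 10^{-7}$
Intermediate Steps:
$m{\left(H \right)} = 2 H \left(-854 + H\right)$ ($m{\left(H \right)} = \left(-854 + H\right) 2 H = 2 H \left(-854 + H\right)$)
$\frac{1}{m{\left(-707 \right)} - \left(-176510 + p\right)} = \frac{1}{2 \left(-707\right) \left(-854 - 707\right) + \left(176510 - -442630\right)} = \frac{1}{2 \left(-707\right) \left(-1561\right) + \left(176510 + 442630\right)} = \frac{1}{2207254 + 619140} = \frac{1}{2826394}$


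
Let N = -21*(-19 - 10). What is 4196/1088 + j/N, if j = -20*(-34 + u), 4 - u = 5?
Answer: 118463/23664 ≈ 5.0060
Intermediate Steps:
u = -1 (u = 4 - 1*5 = 4 - 5 = -1)
j = 700 (j = -20*(-34 - 1) = -20*(-35) = 700)
N = 609 (N = -21*(-29) = 609)
4196/1088 + j/N = 4196/1088 + 700/609 = 4196*(1/1088) + 700*(1/609) = 1049/272 + 100/87 = 118463/23664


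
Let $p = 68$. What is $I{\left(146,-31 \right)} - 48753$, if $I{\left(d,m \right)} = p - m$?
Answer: $-48654$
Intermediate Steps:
$I{\left(d,m \right)} = 68 - m$
$I{\left(146,-31 \right)} - 48753 = \left(68 - -31\right) - 48753 = \left(68 + 31\right) - 48753 = 99 - 48753 = -48654$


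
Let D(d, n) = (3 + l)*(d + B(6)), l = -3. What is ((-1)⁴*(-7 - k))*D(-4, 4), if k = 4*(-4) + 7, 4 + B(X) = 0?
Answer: 0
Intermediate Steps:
B(X) = -4 (B(X) = -4 + 0 = -4)
D(d, n) = 0 (D(d, n) = (3 - 3)*(d - 4) = 0*(-4 + d) = 0)
k = -9 (k = -16 + 7 = -9)
((-1)⁴*(-7 - k))*D(-4, 4) = ((-1)⁴*(-7 - 1*(-9)))*0 = (1*(-7 + 9))*0 = (1*2)*0 = 2*0 = 0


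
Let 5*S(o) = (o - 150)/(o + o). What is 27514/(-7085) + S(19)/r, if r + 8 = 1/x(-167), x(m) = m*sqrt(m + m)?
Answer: -304733296188582/80251440997975 + 21877*I*sqrt(334)/113269500350 ≈ -3.7972 + 3.5298e-6*I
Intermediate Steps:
x(m) = sqrt(2)*m**(3/2) (x(m) = m*sqrt(2*m) = m*(sqrt(2)*sqrt(m)) = sqrt(2)*m**(3/2))
r = -8 + I*sqrt(334)/55778 (r = -8 + 1/(sqrt(2)*(-167)**(3/2)) = -8 + 1/(sqrt(2)*(-167*I*sqrt(167))) = -8 + 1/(-167*I*sqrt(334)) = -8 + I*sqrt(334)/55778 ≈ -8.0 + 0.00032765*I)
S(o) = (-150 + o)/(10*o) (S(o) = ((o - 150)/(o + o))/5 = ((-150 + o)/((2*o)))/5 = ((-150 + o)*(1/(2*o)))/5 = ((-150 + o)/(2*o))/5 = (-150 + o)/(10*o))
27514/(-7085) + S(19)/r = 27514/(-7085) + ((1/10)*(-150 + 19)/19)/(-8 + I*sqrt(334)/55778) = 27514*(-1/7085) + ((1/10)*(1/19)*(-131))/(-8 + I*sqrt(334)/55778) = -27514/7085 - 131/(190*(-8 + I*sqrt(334)/55778))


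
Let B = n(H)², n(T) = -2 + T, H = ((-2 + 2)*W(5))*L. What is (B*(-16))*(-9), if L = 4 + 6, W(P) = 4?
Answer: 576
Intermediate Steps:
L = 10
H = 0 (H = ((-2 + 2)*4)*10 = (0*4)*10 = 0*10 = 0)
B = 4 (B = (-2 + 0)² = (-2)² = 4)
(B*(-16))*(-9) = (4*(-16))*(-9) = -64*(-9) = 576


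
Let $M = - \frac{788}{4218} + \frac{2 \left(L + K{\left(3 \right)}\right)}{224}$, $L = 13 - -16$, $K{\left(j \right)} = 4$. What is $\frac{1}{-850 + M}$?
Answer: $- \frac{236208}{200751331} \approx -0.0011766$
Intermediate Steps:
$L = 29$ ($L = 13 + 16 = 29$)
$M = \frac{25469}{236208}$ ($M = - \frac{788}{4218} + \frac{2 \left(29 + 4\right)}{224} = \left(-788\right) \frac{1}{4218} + 2 \cdot 33 \cdot \frac{1}{224} = - \frac{394}{2109} + 66 \cdot \frac{1}{224} = - \frac{394}{2109} + \frac{33}{112} = \frac{25469}{236208} \approx 0.10782$)
$\frac{1}{-850 + M} = \frac{1}{-850 + \frac{25469}{236208}} = \frac{1}{- \frac{200751331}{236208}} = - \frac{236208}{200751331}$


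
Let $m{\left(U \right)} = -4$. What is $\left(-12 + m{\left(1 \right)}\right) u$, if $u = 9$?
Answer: $-144$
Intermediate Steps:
$\left(-12 + m{\left(1 \right)}\right) u = \left(-12 - 4\right) 9 = \left(-16\right) 9 = -144$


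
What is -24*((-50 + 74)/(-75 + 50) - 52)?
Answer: 31776/25 ≈ 1271.0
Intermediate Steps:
-24*((-50 + 74)/(-75 + 50) - 52) = -24*(24/(-25) - 52) = -24*(24*(-1/25) - 52) = -24*(-24/25 - 52) = -24*(-1324/25) = 31776/25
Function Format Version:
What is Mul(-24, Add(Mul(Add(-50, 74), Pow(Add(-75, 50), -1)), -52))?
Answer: Rational(31776, 25) ≈ 1271.0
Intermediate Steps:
Mul(-24, Add(Mul(Add(-50, 74), Pow(Add(-75, 50), -1)), -52)) = Mul(-24, Add(Mul(24, Pow(-25, -1)), -52)) = Mul(-24, Add(Mul(24, Rational(-1, 25)), -52)) = Mul(-24, Add(Rational(-24, 25), -52)) = Mul(-24, Rational(-1324, 25)) = Rational(31776, 25)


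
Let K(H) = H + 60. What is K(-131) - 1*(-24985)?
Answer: 24914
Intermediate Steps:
K(H) = 60 + H
K(-131) - 1*(-24985) = (60 - 131) - 1*(-24985) = -71 + 24985 = 24914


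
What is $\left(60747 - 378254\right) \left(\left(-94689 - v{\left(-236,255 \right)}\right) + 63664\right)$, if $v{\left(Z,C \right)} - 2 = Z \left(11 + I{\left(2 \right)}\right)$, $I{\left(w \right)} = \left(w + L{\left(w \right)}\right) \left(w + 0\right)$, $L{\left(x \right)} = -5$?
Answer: $9476631429$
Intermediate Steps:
$I{\left(w \right)} = w \left(-5 + w\right)$ ($I{\left(w \right)} = \left(w - 5\right) \left(w + 0\right) = \left(-5 + w\right) w = w \left(-5 + w\right)$)
$v{\left(Z,C \right)} = 2 + 5 Z$ ($v{\left(Z,C \right)} = 2 + Z \left(11 + 2 \left(-5 + 2\right)\right) = 2 + Z \left(11 + 2 \left(-3\right)\right) = 2 + Z \left(11 - 6\right) = 2 + Z 5 = 2 + 5 Z$)
$\left(60747 - 378254\right) \left(\left(-94689 - v{\left(-236,255 \right)}\right) + 63664\right) = \left(60747 - 378254\right) \left(\left(-94689 - \left(2 + 5 \left(-236\right)\right)\right) + 63664\right) = - 317507 \left(\left(-94689 - \left(2 - 1180\right)\right) + 63664\right) = - 317507 \left(\left(-94689 - -1178\right) + 63664\right) = - 317507 \left(\left(-94689 + 1178\right) + 63664\right) = - 317507 \left(-93511 + 63664\right) = \left(-317507\right) \left(-29847\right) = 9476631429$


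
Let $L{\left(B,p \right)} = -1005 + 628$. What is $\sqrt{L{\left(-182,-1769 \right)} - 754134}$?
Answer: $i \sqrt{754511} \approx 868.63 i$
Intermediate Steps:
$L{\left(B,p \right)} = -377$
$\sqrt{L{\left(-182,-1769 \right)} - 754134} = \sqrt{-377 - 754134} = \sqrt{-754511} = i \sqrt{754511}$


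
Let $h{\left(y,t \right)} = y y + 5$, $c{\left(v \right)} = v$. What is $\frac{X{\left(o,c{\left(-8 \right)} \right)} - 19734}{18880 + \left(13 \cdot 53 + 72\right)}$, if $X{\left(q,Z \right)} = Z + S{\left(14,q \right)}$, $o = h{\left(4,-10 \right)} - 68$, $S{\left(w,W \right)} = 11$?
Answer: $- \frac{6577}{6547} \approx -1.0046$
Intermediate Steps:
$h{\left(y,t \right)} = 5 + y^{2}$ ($h{\left(y,t \right)} = y^{2} + 5 = 5 + y^{2}$)
$o = -47$ ($o = \left(5 + 4^{2}\right) - 68 = \left(5 + 16\right) - 68 = 21 - 68 = -47$)
$X{\left(q,Z \right)} = 11 + Z$ ($X{\left(q,Z \right)} = Z + 11 = 11 + Z$)
$\frac{X{\left(o,c{\left(-8 \right)} \right)} - 19734}{18880 + \left(13 \cdot 53 + 72\right)} = \frac{\left(11 - 8\right) - 19734}{18880 + \left(13 \cdot 53 + 72\right)} = \frac{3 - 19734}{18880 + \left(689 + 72\right)} = - \frac{19731}{18880 + 761} = - \frac{19731}{19641} = \left(-19731\right) \frac{1}{19641} = - \frac{6577}{6547}$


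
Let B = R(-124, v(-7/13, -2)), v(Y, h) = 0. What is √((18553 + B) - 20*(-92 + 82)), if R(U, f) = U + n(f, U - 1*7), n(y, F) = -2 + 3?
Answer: 9*√230 ≈ 136.49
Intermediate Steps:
n(y, F) = 1
R(U, f) = 1 + U (R(U, f) = U + 1 = 1 + U)
B = -123 (B = 1 - 124 = -123)
√((18553 + B) - 20*(-92 + 82)) = √((18553 - 123) - 20*(-92 + 82)) = √(18430 - 20*(-10)) = √(18430 + 200) = √18630 = 9*√230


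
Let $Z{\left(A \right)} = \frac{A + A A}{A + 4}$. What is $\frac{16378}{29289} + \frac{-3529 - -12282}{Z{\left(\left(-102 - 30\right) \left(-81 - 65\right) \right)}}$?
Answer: $\frac{306249757335}{302188652194} \approx 1.0134$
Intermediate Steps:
$Z{\left(A \right)} = \frac{A + A^{2}}{4 + A}$
$\frac{16378}{29289} + \frac{-3529 - -12282}{Z{\left(\left(-102 - 30\right) \left(-81 - 65\right) \right)}} = \frac{16378}{29289} + \frac{-3529 - -12282}{\left(-102 - 30\right) \left(-81 - 65\right) \frac{1}{4 + \left(-102 - 30\right) \left(-81 - 65\right)} \left(1 + \left(-102 - 30\right) \left(-81 - 65\right)\right)} = 16378 \cdot \frac{1}{29289} + \frac{-3529 + 12282}{\left(-132\right) \left(-146\right) \frac{1}{4 - -19272} \left(1 - -19272\right)} = \frac{16378}{29289} + \frac{8753}{19272 \frac{1}{4 + 19272} \left(1 + 19272\right)} = \frac{16378}{29289} + \frac{8753}{19272 \cdot \frac{1}{19276} \cdot 19273} = \frac{16378}{29289} + \frac{8753}{\frac{92857314}{4819}} = \frac{16378}{29289} + 8753 \cdot \frac{4819}{92857314} = \frac{16378}{29289} + \frac{42180707}{92857314} = \frac{306249757335}{302188652194}$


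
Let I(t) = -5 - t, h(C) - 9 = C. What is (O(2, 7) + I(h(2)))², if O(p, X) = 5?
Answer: 121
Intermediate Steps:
h(C) = 9 + C
(O(2, 7) + I(h(2)))² = (5 + (-5 - (9 + 2)))² = (5 + (-5 - 1*11))² = (5 + (-5 - 11))² = (5 - 16)² = (-11)² = 121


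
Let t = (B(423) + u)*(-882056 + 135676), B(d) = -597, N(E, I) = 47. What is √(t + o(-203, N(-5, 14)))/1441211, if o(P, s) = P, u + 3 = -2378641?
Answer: √1775817897377/1441211 ≈ 0.92464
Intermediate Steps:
u = -2378644 (u = -3 - 2378641 = -2378644)
t = 1775817897580 (t = (-597 - 2378644)*(-882056 + 135676) = -2379241*(-746380) = 1775817897580)
√(t + o(-203, N(-5, 14)))/1441211 = √(1775817897580 - 203)/1441211 = √1775817897377*(1/1441211) = √1775817897377/1441211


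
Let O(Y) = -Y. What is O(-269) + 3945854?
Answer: 3946123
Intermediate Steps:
O(-269) + 3945854 = -1*(-269) + 3945854 = 269 + 3945854 = 3946123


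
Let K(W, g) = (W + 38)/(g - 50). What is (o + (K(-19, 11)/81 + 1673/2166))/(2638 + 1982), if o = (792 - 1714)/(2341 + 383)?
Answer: 5035081/54362820330 ≈ 9.2620e-5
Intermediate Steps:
K(W, g) = (38 + W)/(-50 + g)
o = -461/1362 (o = -922/2724 = -922*1/2724 = -461/1362 ≈ -0.33847)
(o + (K(-19, 11)/81 + 1673/2166))/(2638 + 1982) = (-461/1362 + (((38 - 19)/(-50 + 11))/81 + 1673/2166))/(2638 + 1982) = (-461/1362 + ((19/(-39))*(1/81) + 1673*(1/2166)))/4620 = (-461/1362 + (-1/39*19*(1/81) + 1673/2166))*(1/4620) = (-461/1362 + (-19/39*1/81 + 1673/2166))*(1/4620) = (-461/1362 + (-19/3159 + 1673/2166))*(1/4620) = (-461/1362 + 1747951/2280798)*(1/4620) = (110771782/258870573)*(1/4620) = 5035081/54362820330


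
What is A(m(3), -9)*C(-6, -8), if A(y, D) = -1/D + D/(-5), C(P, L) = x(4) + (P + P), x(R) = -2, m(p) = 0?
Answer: -1204/45 ≈ -26.756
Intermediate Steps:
C(P, L) = -2 + 2*P (C(P, L) = -2 + (P + P) = -2 + 2*P)
A(y, D) = -1/D - D/5 (A(y, D) = -1/D + D*(-⅕) = -1/D - D/5)
A(m(3), -9)*C(-6, -8) = (-1/(-9) - ⅕*(-9))*(-2 + 2*(-6)) = (-1*(-⅑) + 9/5)*(-2 - 12) = (⅑ + 9/5)*(-14) = (86/45)*(-14) = -1204/45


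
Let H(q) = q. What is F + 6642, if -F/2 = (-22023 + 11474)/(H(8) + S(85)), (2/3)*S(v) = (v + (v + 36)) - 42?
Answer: 854083/127 ≈ 6725.1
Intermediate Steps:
S(v) = -9 + 3*v (S(v) = 3*((v + (v + 36)) - 42)/2 = 3*((v + (36 + v)) - 42)/2 = 3*((36 + 2*v) - 42)/2 = 3*(-6 + 2*v)/2 = -9 + 3*v)
F = 10549/127 (F = -2*(-22023 + 11474)/(8 + (-9 + 3*85)) = -(-21098)/(8 + (-9 + 255)) = -(-21098)/(8 + 246) = -(-21098)/254 = -2*(-10549/254) = 10549/127 ≈ 83.063)
F + 6642 = 10549/127 + 6642 = 854083/127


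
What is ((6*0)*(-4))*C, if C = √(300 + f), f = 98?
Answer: 0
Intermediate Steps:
C = √398 (C = √(300 + 98) = √398 ≈ 19.950)
((6*0)*(-4))*C = ((6*0)*(-4))*√398 = (0*(-4))*√398 = 0*√398 = 0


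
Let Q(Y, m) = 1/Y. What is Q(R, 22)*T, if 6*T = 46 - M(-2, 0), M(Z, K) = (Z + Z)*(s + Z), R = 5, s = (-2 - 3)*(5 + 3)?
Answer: -61/15 ≈ -4.0667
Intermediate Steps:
s = -40 (s = -5*8 = -40)
M(Z, K) = 2*Z*(-40 + Z) (M(Z, K) = (Z + Z)*(-40 + Z) = (2*Z)*(-40 + Z) = 2*Z*(-40 + Z))
T = -61/3 (T = (46 - 2*(-2)*(-40 - 2))/6 = (46 - 2*(-2)*(-42))/6 = (46 - 1*168)/6 = (46 - 168)/6 = (1/6)*(-122) = -61/3 ≈ -20.333)
Q(R, 22)*T = -61/3/5 = (1/5)*(-61/3) = -61/15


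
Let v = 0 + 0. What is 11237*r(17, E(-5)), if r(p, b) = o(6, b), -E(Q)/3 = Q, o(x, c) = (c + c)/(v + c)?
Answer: 22474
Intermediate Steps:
v = 0
o(x, c) = 2 (o(x, c) = (c + c)/(0 + c) = (2*c)/c = 2)
E(Q) = -3*Q
r(p, b) = 2
11237*r(17, E(-5)) = 11237*2 = 22474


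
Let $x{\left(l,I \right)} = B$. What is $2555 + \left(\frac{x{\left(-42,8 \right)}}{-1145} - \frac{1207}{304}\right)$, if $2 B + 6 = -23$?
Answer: $\frac{887966793}{348080} \approx 2551.0$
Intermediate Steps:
$B = - \frac{29}{2}$ ($B = -3 + \frac{1}{2} \left(-23\right) = -3 - \frac{23}{2} = - \frac{29}{2} \approx -14.5$)
$x{\left(l,I \right)} = - \frac{29}{2}$
$2555 + \left(\frac{x{\left(-42,8 \right)}}{-1145} - \frac{1207}{304}\right) = 2555 - \left(- \frac{29}{2290} + \frac{1207}{304}\right) = 2555 - \frac{1377607}{348080} = \frac{887966793}{348080}$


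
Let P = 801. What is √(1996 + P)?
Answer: √2797 ≈ 52.887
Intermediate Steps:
√(1996 + P) = √(1996 + 801) = √2797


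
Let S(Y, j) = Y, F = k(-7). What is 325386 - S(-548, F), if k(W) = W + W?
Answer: 325934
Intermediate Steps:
k(W) = 2*W
F = -14 (F = 2*(-7) = -14)
325386 - S(-548, F) = 325386 - 1*(-548) = 325386 + 548 = 325934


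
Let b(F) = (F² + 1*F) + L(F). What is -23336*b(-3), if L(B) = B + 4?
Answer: -163352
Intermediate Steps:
L(B) = 4 + B
b(F) = 4 + F² + 2*F (b(F) = (F² + 1*F) + (4 + F) = (F² + F) + (4 + F) = (F + F²) + (4 + F) = 4 + F² + 2*F)
-23336*b(-3) = -23336*(4 + (-3)² + 2*(-3)) = -23336*(4 + 9 - 6) = -23336*7 = -163352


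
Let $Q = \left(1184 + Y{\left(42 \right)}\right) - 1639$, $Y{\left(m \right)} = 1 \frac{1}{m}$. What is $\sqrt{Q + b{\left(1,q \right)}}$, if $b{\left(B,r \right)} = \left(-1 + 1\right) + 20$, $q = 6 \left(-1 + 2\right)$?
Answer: $\frac{i \sqrt{767298}}{42} \approx 20.856 i$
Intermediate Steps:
$Y{\left(m \right)} = \frac{1}{m}$
$Q = - \frac{19109}{42}$ ($Q = \left(1184 + \frac{1}{42}\right) - 1639 = \frac{49729}{42} - 1639 = - \frac{19109}{42} \approx -454.98$)
$q = 6$ ($q = 6 \cdot 1 = 6$)
$b{\left(B,r \right)} = 20$ ($b{\left(B,r \right)} = 0 + 20 = 20$)
$\sqrt{Q + b{\left(1,q \right)}} = \sqrt{- \frac{19109}{42} + 20} = \sqrt{- \frac{18269}{42}} = \frac{i \sqrt{767298}}{42}$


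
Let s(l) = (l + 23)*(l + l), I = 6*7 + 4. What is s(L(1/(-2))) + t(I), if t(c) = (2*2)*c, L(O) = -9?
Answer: -68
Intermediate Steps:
I = 46 (I = 42 + 4 = 46)
t(c) = 4*c
s(l) = 2*l*(23 + l) (s(l) = (23 + l)*(2*l) = 2*l*(23 + l))
s(L(1/(-2))) + t(I) = 2*(-9)*(23 - 9) + 4*46 = 2*(-9)*14 + 184 = -252 + 184 = -68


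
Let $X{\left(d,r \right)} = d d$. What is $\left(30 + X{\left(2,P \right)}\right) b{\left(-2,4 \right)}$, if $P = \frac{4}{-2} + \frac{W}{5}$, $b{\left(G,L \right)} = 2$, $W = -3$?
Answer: $68$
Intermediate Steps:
$P = - \frac{13}{5}$ ($P = \frac{4}{-2} - \frac{3}{5} = 4 \left(- \frac{1}{2}\right) - \frac{3}{5} = -2 - \frac{3}{5} = - \frac{13}{5} \approx -2.6$)
$X{\left(d,r \right)} = d^{2}$
$\left(30 + X{\left(2,P \right)}\right) b{\left(-2,4 \right)} = \left(30 + 2^{2}\right) 2 = \left(30 + 4\right) 2 = 34 \cdot 2 = 68$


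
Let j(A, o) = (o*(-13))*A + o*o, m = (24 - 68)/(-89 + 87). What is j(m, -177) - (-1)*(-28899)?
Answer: 53052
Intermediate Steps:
m = 22 (m = -44/(-2) = -44*(-½) = 22)
j(A, o) = o² - 13*A*o (j(A, o) = (-13*o)*A + o² = -13*A*o + o² = o² - 13*A*o)
j(m, -177) - (-1)*(-28899) = -177*(-177 - 13*22) - (-1)*(-28899) = -177*(-177 - 286) - 1*28899 = -177*(-463) - 28899 = 81951 - 28899 = 53052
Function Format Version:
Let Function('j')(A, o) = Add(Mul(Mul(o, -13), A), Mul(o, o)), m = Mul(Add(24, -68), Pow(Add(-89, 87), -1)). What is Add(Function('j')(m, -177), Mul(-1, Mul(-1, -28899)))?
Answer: 53052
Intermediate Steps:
m = 22 (m = Mul(-44, Pow(-2, -1)) = Mul(-44, Rational(-1, 2)) = 22)
Function('j')(A, o) = Add(Pow(o, 2), Mul(-13, A, o)) (Function('j')(A, o) = Add(Mul(Mul(-13, o), A), Pow(o, 2)) = Add(Mul(-13, A, o), Pow(o, 2)) = Add(Pow(o, 2), Mul(-13, A, o)))
Add(Function('j')(m, -177), Mul(-1, Mul(-1, -28899))) = Add(Mul(-177, Add(-177, Mul(-13, 22))), Mul(-1, Mul(-1, -28899))) = Add(Mul(-177, Add(-177, -286)), Mul(-1, 28899)) = Add(Mul(-177, -463), -28899) = Add(81951, -28899) = 53052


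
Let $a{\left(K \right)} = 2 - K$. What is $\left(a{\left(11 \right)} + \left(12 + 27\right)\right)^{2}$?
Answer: $900$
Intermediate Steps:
$\left(a{\left(11 \right)} + \left(12 + 27\right)\right)^{2} = \left(\left(2 - 11\right) + \left(12 + 27\right)\right)^{2} = \left(\left(2 - 11\right) + 39\right)^{2} = \left(-9 + 39\right)^{2} = 30^{2} = 900$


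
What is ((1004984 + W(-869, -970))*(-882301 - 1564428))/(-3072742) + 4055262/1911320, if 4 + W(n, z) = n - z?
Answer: 1175063934615780771/1468248309860 ≈ 8.0032e+5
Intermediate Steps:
W(n, z) = -4 + n - z (W(n, z) = -4 + (n - z) = -4 + n - z)
((1004984 + W(-869, -970))*(-882301 - 1564428))/(-3072742) + 4055262/1911320 = ((1004984 + (-4 - 869 - 1*(-970)))*(-882301 - 1564428))/(-3072742) + 4055262/1911320 = ((1004984 + (-4 - 869 + 970))*(-2446729))*(-1/3072742) + 4055262*(1/1911320) = ((1004984 + 97)*(-2446729))*(-1/3072742) + 2027631/955660 = (1005081*(-2446729))*(-1/3072742) + 2027631/955660 = -2459160830049*(-1/3072742) + 2027631/955660 = 2459160830049/3072742 + 2027631/955660 = 1175063934615780771/1468248309860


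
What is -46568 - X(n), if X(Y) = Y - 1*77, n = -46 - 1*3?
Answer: -46442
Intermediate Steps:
n = -49 (n = -46 - 3 = -49)
X(Y) = -77 + Y (X(Y) = Y - 77 = -77 + Y)
-46568 - X(n) = -46568 - (-77 - 49) = -46568 - 1*(-126) = -46568 + 126 = -46442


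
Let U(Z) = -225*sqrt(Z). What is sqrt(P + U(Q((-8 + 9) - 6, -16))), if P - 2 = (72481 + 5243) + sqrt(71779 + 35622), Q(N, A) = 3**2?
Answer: sqrt(77051 + sqrt(107401)) ≈ 278.17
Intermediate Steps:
Q(N, A) = 9
P = 77726 + sqrt(107401) (P = 2 + ((72481 + 5243) + sqrt(71779 + 35622)) = 2 + (77724 + sqrt(107401)) = 77726 + sqrt(107401) ≈ 78054.)
sqrt(P + U(Q((-8 + 9) - 6, -16))) = sqrt((77726 + sqrt(107401)) - 225*sqrt(9)) = sqrt((77726 + sqrt(107401)) - 225*3) = sqrt((77726 + sqrt(107401)) - 675) = sqrt(77051 + sqrt(107401))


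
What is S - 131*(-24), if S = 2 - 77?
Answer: 3069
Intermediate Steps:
S = -75
S - 131*(-24) = -75 - 131*(-24) = -75 + 3144 = 3069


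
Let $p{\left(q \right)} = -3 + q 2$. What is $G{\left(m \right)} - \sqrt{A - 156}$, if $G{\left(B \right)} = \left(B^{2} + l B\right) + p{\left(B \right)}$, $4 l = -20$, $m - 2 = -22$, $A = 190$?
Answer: $457 - \sqrt{34} \approx 451.17$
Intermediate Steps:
$m = -20$ ($m = 2 - 22 = -20$)
$l = -5$ ($l = \frac{1}{4} \left(-20\right) = -5$)
$p{\left(q \right)} = -3 + 2 q$
$G{\left(B \right)} = -3 + B^{2} - 3 B$ ($G{\left(B \right)} = \left(B^{2} - 5 B\right) + \left(-3 + 2 B\right) = -3 + B^{2} - 3 B$)
$G{\left(m \right)} - \sqrt{A - 156} = \left(-3 + \left(-20\right)^{2} - -60\right) - \sqrt{190 - 156} = \left(-3 + 400 + 60\right) - \sqrt{34} = 457 - \sqrt{34}$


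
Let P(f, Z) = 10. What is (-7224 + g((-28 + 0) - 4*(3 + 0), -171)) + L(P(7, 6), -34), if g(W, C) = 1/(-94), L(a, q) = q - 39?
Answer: -685919/94 ≈ -7297.0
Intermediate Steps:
L(a, q) = -39 + q
g(W, C) = -1/94
(-7224 + g((-28 + 0) - 4*(3 + 0), -171)) + L(P(7, 6), -34) = (-7224 - 1/94) + (-39 - 34) = -679057/94 - 73 = -685919/94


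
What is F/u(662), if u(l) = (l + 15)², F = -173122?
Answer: -173122/458329 ≈ -0.37772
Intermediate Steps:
u(l) = (15 + l)²
F/u(662) = -173122/(15 + 662)² = -173122/(677²) = -173122/458329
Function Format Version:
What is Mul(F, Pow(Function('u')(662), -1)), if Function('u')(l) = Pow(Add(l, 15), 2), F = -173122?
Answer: Rational(-173122, 458329) ≈ -0.37772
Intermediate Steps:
Function('u')(l) = Pow(Add(15, l), 2)
Mul(F, Pow(Function('u')(662), -1)) = Mul(-173122, Pow(Pow(Add(15, 662), 2), -1)) = Mul(-173122, Pow(Pow(677, 2), -1)) = Mul(-173122, Pow(458329, -1)) = Mul(-173122, Rational(1, 458329)) = Rational(-173122, 458329)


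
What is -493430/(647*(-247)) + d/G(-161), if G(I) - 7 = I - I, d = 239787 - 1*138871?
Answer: 848986266/58877 ≈ 14420.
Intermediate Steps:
d = 100916 (d = 239787 - 138871 = 100916)
G(I) = 7 (G(I) = 7 + (I - I) = 7 + 0 = 7)
-493430/(647*(-247)) + d/G(-161) = -493430/(647*(-247)) + 100916/7 = -493430/(-159809) + 100916*(⅐) = -493430*(-1/159809) + 100916/7 = 25970/8411 + 100916/7 = 848986266/58877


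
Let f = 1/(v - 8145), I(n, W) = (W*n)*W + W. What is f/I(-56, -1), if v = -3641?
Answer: 1/671802 ≈ 1.4885e-6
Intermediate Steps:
I(n, W) = W + n*W² (I(n, W) = n*W² + W = W + n*W²)
f = -1/11786 (f = 1/(-3641 - 8145) = 1/(-11786) = -1/11786 ≈ -8.4846e-5)
f/I(-56, -1) = -(-1/(1 - 1*(-56)))/11786 = -(-1/(1 + 56))/11786 = -1/(11786*((-1*57))) = -1/11786/(-57) = -1/11786*(-1/57) = 1/671802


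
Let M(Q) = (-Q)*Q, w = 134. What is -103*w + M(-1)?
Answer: -13803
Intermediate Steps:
M(Q) = -Q²
-103*w + M(-1) = -103*134 - 1*(-1)² = -13802 - 1*1 = -13802 - 1 = -13803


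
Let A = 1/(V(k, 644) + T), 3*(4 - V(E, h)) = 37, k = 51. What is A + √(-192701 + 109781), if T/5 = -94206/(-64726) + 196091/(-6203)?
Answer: -602243067/95827389085 + 2*I*√20730 ≈ -0.0062847 + 287.96*I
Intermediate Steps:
V(E, h) = -25/3 (V(E, h) = 4 - ⅓*37 = 4 - 37/3 = -25/3)
T = -30269565620/200747689 (T = 5*(-94206/(-64726) + 196091/(-6203)) = 5*(-94206*(-1/64726) + 196091*(-1/6203)) = 5*(47103/32363 - 196091/6203) = 5*(-6053913124/200747689) = -30269565620/200747689 ≈ -150.78)
A = -602243067/95827389085 (A = 1/(-25/3 - 30269565620/200747689) = 1/(-95827389085/602243067) = -602243067/95827389085 ≈ -0.0062847)
A + √(-192701 + 109781) = -602243067/95827389085 + √(-192701 + 109781) = -602243067/95827389085 + √(-82920) = -602243067/95827389085 + 2*I*√20730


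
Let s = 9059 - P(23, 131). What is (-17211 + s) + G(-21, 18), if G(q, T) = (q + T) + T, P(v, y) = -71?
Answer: -8066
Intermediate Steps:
G(q, T) = q + 2*T (G(q, T) = (T + q) + T = q + 2*T)
s = 9130 (s = 9059 - 1*(-71) = 9059 + 71 = 9130)
(-17211 + s) + G(-21, 18) = (-17211 + 9130) + (-21 + 2*18) = -8081 + (-21 + 36) = -8081 + 15 = -8066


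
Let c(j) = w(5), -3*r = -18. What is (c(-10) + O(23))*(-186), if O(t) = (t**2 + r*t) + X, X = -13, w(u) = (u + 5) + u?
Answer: -124434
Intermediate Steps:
r = 6 (r = -1/3*(-18) = 6)
w(u) = 5 + 2*u (w(u) = (5 + u) + u = 5 + 2*u)
c(j) = 15 (c(j) = 5 + 2*5 = 5 + 10 = 15)
O(t) = -13 + t**2 + 6*t (O(t) = (t**2 + 6*t) - 13 = -13 + t**2 + 6*t)
(c(-10) + O(23))*(-186) = (15 + (-13 + 23**2 + 6*23))*(-186) = (15 + (-13 + 529 + 138))*(-186) = (15 + 654)*(-186) = 669*(-186) = -124434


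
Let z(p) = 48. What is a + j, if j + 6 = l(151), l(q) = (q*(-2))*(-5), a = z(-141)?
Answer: 1552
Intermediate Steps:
a = 48
l(q) = 10*q (l(q) = -2*q*(-5) = 10*q)
j = 1504 (j = -6 + 10*151 = -6 + 1510 = 1504)
a + j = 48 + 1504 = 1552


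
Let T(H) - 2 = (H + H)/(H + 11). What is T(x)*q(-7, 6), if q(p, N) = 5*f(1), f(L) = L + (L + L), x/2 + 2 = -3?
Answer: -270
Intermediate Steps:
x = -10 (x = -4 + 2*(-3) = -4 - 6 = -10)
f(L) = 3*L (f(L) = L + 2*L = 3*L)
T(H) = 2 + 2*H/(11 + H) (T(H) = 2 + (H + H)/(H + 11) = 2 + (2*H)/(11 + H) = 2 + 2*H/(11 + H))
q(p, N) = 15 (q(p, N) = 5*(3*1) = 5*3 = 15)
T(x)*q(-7, 6) = (2*(11 + 2*(-10))/(11 - 10))*15 = (2*(11 - 20)/1)*15 = (2*1*(-9))*15 = -18*15 = -270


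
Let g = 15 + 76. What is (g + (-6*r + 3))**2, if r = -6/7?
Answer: 481636/49 ≈ 9829.3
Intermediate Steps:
g = 91
r = -6/7 (r = -6*1/7 = -6/7 ≈ -0.85714)
(g + (-6*r + 3))**2 = (91 + (-6*(-6/7) + 3))**2 = (91 + (36/7 + 3))**2 = (91 + 57/7)**2 = (694/7)**2 = 481636/49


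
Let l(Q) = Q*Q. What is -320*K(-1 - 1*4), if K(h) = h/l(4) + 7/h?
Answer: 548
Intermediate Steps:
l(Q) = Q²
K(h) = 7/h + h/16 (K(h) = h/(4²) + 7/h = h/16 + 7/h = 7/h + h/16)
-320*K(-1 - 1*4) = -320*(7/(-1 - 1*4) + (-1 - 1*4)/16) = -320*(7/(-1 - 4) + (-1 - 4)/16) = -320*(7/(-5) + (1/16)*(-5)) = -320*(7*(-⅕) - 5/16) = -320*(-7/5 - 5/16) = -320*(-137/80) = 548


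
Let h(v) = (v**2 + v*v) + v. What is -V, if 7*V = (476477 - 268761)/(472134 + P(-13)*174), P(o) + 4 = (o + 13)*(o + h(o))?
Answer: -103858/1650033 ≈ -0.062943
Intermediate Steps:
h(v) = v + 2*v**2 (h(v) = (v**2 + v**2) + v = 2*v**2 + v = v + 2*v**2)
P(o) = -4 + (13 + o)*(o + o*(1 + 2*o)) (P(o) = -4 + (o + 13)*(o + o*(1 + 2*o)) = -4 + (13 + o)*(o + o*(1 + 2*o)))
V = 103858/1650033 (V = ((476477 - 268761)/(472134 + (-4 + 2*(-13)**3 + 26*(-13) + 28*(-13)**2)*174))/7 = (207716/(472134 + (-4 + 2*(-2197) - 338 + 28*169)*174))/7 = (207716/(472134 + (-4 - 4394 - 338 + 4732)*174))/7 = (207716/(472134 - 4*174))/7 = (207716/(472134 - 696))/7 = (207716/471438)/7 = (207716*(1/471438))/7 = (1/7)*(103858/235719) = 103858/1650033 ≈ 0.062943)
-V = -1*103858/1650033 = -103858/1650033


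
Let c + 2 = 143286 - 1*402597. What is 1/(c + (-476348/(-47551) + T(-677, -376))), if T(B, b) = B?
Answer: -47551/12362308142 ≈ -3.8464e-6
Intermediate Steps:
c = -259313 (c = -2 + (143286 - 1*402597) = -2 + (143286 - 402597) = -2 - 259311 = -259313)
1/(c + (-476348/(-47551) + T(-677, -376))) = 1/(-259313 + (-476348/(-47551) - 677)) = 1/(-259313 + (-476348*(-1/47551) - 677)) = 1/(-259313 + (476348/47551 - 677)) = 1/(-259313 - 31715679/47551) = 1/(-12362308142/47551) = -47551/12362308142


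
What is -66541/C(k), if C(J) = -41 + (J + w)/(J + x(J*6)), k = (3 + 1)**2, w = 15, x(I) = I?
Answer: 7452592/4561 ≈ 1634.0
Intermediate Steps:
k = 16 (k = 4**2 = 16)
C(J) = -41 + (15 + J)/(7*J) (C(J) = -41 + (J + 15)/(J + J*6) = -41 + (15 + J)/(J + 6*J) = -41 + (15 + J)/((7*J)) = -41 + (15 + J)*(1/(7*J)) = -41 + (15 + J)/(7*J))
-66541/C(k) = -66541*112/(15 - 286*16) = -66541*112/(15 - 4576) = -66541/((1/7)*(1/16)*(-4561)) = -66541/(-4561/112) = -66541*(-112/4561) = 7452592/4561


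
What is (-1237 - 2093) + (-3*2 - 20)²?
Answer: -2654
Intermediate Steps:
(-1237 - 2093) + (-3*2 - 20)² = -3330 + (-6 - 20)² = -3330 + (-26)² = -3330 + 676 = -2654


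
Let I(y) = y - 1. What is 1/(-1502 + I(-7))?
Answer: -1/1510 ≈ -0.00066225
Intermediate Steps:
I(y) = -1 + y
1/(-1502 + I(-7)) = 1/(-1502 + (-1 - 7)) = 1/(-1502 - 8) = 1/(-1510) = -1/1510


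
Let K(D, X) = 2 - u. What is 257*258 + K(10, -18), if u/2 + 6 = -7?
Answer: 66334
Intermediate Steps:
u = -26 (u = -12 + 2*(-7) = -12 - 14 = -26)
K(D, X) = 28 (K(D, X) = 2 - 1*(-26) = 2 + 26 = 28)
257*258 + K(10, -18) = 257*258 + 28 = 66306 + 28 = 66334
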